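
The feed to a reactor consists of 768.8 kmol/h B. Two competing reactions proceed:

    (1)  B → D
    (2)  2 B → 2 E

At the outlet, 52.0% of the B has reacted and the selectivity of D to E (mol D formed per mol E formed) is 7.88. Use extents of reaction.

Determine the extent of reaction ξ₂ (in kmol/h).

Conversion of B: B consumed = 0.52 × 768.8 = 399.8 kmol/h = 1ξ₁ + 2ξ₂.
Selectivity: 1ξ₁ / (2ξ₂) = 7.88 → ξ₁ = 15.76 ξ₂.
Substitute: (1·15.76 + 2) ξ₂ = 399.8 → ξ₂ = 22.51 kmol/h, ξ₁ = 354.8 kmol/h.
Outlet amounts (n = n₀ + Σ ν·ξ):
  B: 768.8 − 1(354.8) − 2(22.51) = 369
  D: 0 + 1(354.8) = 354.8
  E: 0 + 2(22.51) = 45.02

ξ₂ = 22.5 kmol/h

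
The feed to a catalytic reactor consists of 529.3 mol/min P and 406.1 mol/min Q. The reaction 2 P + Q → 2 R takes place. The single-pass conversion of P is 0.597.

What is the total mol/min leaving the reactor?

P reacted = 0.597 × 529.3 = 316 mol/min; ν_P = −2, so ξ = 316/2 = 158 mol/min.
Outlet amounts (n = n₀ + ν ξ):
  P: 529.3 − 2(158) = 213.3
  Q: 406.1 − 1(158) = 248.1
  R: 0 + 2(158) = 316
Total out = 213.3 + 248.1 + 316 = 777.4 mol/min.

777 mol/min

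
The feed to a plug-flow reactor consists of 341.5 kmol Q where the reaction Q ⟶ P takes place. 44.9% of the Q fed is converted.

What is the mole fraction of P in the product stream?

Q reacted = 0.449 × 341.5 = 153.3 kmol; ν_Q = −1, so ξ = 153.3/1 = 153.3 kmol.
Outlet amounts (n = n₀ + ν ξ):
  Q: 341.5 − 1(153.3) = 188.2
  P: 0 + 1(153.3) = 153.3
Total out = 341.5 kmol; y_P = 153.3 / 341.5 = 0.449.

0.449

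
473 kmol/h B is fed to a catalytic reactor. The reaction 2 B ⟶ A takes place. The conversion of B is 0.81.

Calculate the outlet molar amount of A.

B reacted = 0.81 × 473 = 383.1 kmol/h; ν_B = −2, so ξ = 383.1/2 = 191.6 kmol/h.
Outlet amounts (n = n₀ + ν ξ):
  B: 473 − 2(191.6) = 89.87
  A: 0 + 1(191.6) = 191.6

192 kmol/h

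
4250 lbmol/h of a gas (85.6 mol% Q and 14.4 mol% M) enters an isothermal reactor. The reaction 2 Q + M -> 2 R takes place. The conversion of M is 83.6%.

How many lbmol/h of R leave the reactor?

M reacted = 0.836 × 612 = 511.6 lbmol/h; ν_M = −1, so ξ = 511.6/1 = 511.6 lbmol/h.
Outlet amounts (n = n₀ + ν ξ):
  Q: 3638 − 2(511.6) = 2615
  M: 612 − 1(511.6) = 100.4
  R: 0 + 2(511.6) = 1023

1020 lbmol/h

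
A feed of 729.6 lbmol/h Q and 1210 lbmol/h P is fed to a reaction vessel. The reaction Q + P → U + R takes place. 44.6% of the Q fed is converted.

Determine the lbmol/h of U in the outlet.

Q reacted = 0.446 × 729.6 = 325.4 lbmol/h; ν_Q = −1, so ξ = 325.4/1 = 325.4 lbmol/h.
Outlet amounts (n = n₀ + ν ξ):
  Q: 729.6 − 1(325.4) = 404.2
  P: 1210 − 1(325.4) = 884.6
  U: 0 + 1(325.4) = 325.4
  R: 0 + 1(325.4) = 325.4

325 lbmol/h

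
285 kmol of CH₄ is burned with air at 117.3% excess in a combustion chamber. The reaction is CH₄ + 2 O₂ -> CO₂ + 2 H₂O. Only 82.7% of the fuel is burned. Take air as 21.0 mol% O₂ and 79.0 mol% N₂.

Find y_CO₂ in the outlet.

Stoichiometric O₂ = 2 × 285 = 570 kmol; O₂ fed = 570 × 2.173 = 1239 kmol.
N₂ fed = 1239 × 79/21 = 4660 kmol.
Fuel reacted = 0.827 × 285 → ξ = 235.7 kmol.
Outlet (n = n₀ + ν ξ):
  CH₄: 285 − 1(235.7) = 49.31
  O₂: 1239 − 2(235.7) = 767.2
  N₂: 4660 (inert)
  CO₂: 0 + 1(235.7) = 235.7
  H₂O: 0 + 2(235.7) = 471.4
Total out = 6183 kmol; y_CO₂ = 235.7 / 6183 = 0.03812.

0.0381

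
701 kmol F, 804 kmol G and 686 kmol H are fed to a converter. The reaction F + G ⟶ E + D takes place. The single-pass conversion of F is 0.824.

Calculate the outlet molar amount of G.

F reacted = 0.824 × 701 = 577.6 kmol; ν_F = −1, so ξ = 577.6/1 = 577.6 kmol.
Outlet amounts (n = n₀ + ν ξ):
  F: 701 − 1(577.6) = 123.4
  G: 804 − 1(577.6) = 226.4
  E: 0 + 1(577.6) = 577.6
  D: 0 + 1(577.6) = 577.6
  H: 686 (inert)

226 kmol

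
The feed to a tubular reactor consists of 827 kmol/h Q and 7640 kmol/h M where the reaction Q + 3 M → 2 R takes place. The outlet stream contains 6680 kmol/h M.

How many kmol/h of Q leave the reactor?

For M: n = n₀ − 3ξ → 6680 = 7640 − 3ξ, giving ξ = 320 kmol/h.
Outlet amounts (n = n₀ + ν ξ):
  Q: 827 − 1(320) = 507
  M: 7640 − 3(320) = 6680
  R: 0 + 2(320) = 640

507 kmol/h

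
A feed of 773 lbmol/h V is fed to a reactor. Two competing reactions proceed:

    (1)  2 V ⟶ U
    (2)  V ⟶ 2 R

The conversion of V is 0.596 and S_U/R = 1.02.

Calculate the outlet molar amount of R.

181 lbmol/h

Conversion of V: V consumed = 0.596 × 773 = 460.7 lbmol/h = 2ξ₁ + 1ξ₂.
Selectivity: 1ξ₁ / (2ξ₂) = 1.02 → ξ₁ = 2.04 ξ₂.
Substitute: (2·2.04 + 1) ξ₂ = 460.7 → ξ₂ = 90.69 lbmol/h, ξ₁ = 185 lbmol/h.
Outlet amounts (n = n₀ + Σ ν·ξ):
  V: 773 − 2(185) − 1(90.69) = 312.3
  U: 0 + 1(185) = 185
  R: 0 + 2(90.69) = 181.4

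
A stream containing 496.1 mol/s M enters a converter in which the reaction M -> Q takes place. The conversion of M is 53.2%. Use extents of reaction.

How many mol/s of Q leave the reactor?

264 mol/s

M reacted = 0.532 × 496.1 = 263.9 mol/s; ν_M = −1, so ξ = 263.9/1 = 263.9 mol/s.
Outlet amounts (n = n₀ + ν ξ):
  M: 496.1 − 1(263.9) = 232.2
  Q: 0 + 1(263.9) = 263.9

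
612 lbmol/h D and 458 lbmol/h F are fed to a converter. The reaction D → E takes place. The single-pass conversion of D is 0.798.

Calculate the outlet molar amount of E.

488 lbmol/h

D reacted = 0.798 × 612 = 488.4 lbmol/h; ν_D = −1, so ξ = 488.4/1 = 488.4 lbmol/h.
Outlet amounts (n = n₀ + ν ξ):
  D: 612 − 1(488.4) = 123.6
  E: 0 + 1(488.4) = 488.4
  F: 458 (inert)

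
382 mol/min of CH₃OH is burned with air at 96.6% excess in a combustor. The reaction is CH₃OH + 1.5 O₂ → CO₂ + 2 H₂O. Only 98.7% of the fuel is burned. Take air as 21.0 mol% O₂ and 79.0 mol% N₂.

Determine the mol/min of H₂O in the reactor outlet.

Stoichiometric O₂ = 1.5 × 382 = 573 mol/min; O₂ fed = 573 × 1.966 = 1127 mol/min.
N₂ fed = 1127 × 79/21 = 4238 mol/min.
Fuel reacted = 0.987 × 382 → ξ = 377 mol/min.
Outlet (n = n₀ + ν ξ):
  CH₃OH: 382 − 1(377) = 4.966
  O₂: 1127 − 1.5(377) = 561
  N₂: 4238 (inert)
  CO₂: 0 + 1(377) = 377
  H₂O: 0 + 2(377) = 754.1

754 mol/min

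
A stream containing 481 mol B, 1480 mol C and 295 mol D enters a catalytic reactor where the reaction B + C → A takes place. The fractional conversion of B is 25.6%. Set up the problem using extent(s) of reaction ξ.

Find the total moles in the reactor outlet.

B reacted = 0.256 × 481 = 123.1 mol; ν_B = −1, so ξ = 123.1/1 = 123.1 mol.
Outlet amounts (n = n₀ + ν ξ):
  B: 481 − 1(123.1) = 357.9
  C: 1480 − 1(123.1) = 1357
  A: 0 + 1(123.1) = 123.1
  D: 295 (inert)
Total out = 357.9 + 1357 + 123.1 + 295 = 2133 mol.

2130 mol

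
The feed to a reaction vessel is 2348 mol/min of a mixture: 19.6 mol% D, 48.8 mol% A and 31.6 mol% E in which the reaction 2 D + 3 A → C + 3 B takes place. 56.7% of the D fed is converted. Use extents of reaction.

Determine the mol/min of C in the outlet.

130 mol/min

D reacted = 0.567 × 460.2 = 260.9 mol/min; ν_D = −2, so ξ = 260.9/2 = 130.5 mol/min.
Outlet amounts (n = n₀ + ν ξ):
  D: 460.2 − 2(130.5) = 199.3
  A: 1146 − 3(130.5) = 754.4
  C: 0 + 1(130.5) = 130.5
  B: 0 + 3(130.5) = 391.4
  E: 742 (inert)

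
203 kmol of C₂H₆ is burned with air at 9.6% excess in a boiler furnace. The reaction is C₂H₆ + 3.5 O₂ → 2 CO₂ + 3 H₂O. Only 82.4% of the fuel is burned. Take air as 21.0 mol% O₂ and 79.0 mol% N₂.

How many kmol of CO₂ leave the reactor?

Stoichiometric O₂ = 3.5 × 203 = 710.5 kmol; O₂ fed = 710.5 × 1.096 = 778.7 kmol.
N₂ fed = 778.7 × 79/21 = 2929 kmol.
Fuel reacted = 0.824 × 203 → ξ = 167.3 kmol.
Outlet (n = n₀ + ν ξ):
  C₂H₆: 203 − 1(167.3) = 35.73
  O₂: 778.7 − 3.5(167.3) = 193.3
  N₂: 2929 (inert)
  CO₂: 0 + 2(167.3) = 334.5
  H₂O: 0 + 3(167.3) = 501.8

335 kmol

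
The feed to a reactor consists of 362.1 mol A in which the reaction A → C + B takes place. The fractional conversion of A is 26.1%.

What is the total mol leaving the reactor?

457 mol

A reacted = 0.261 × 362.1 = 94.51 mol; ν_A = −1, so ξ = 94.51/1 = 94.51 mol.
Outlet amounts (n = n₀ + ν ξ):
  A: 362.1 − 1(94.51) = 267.6
  C: 0 + 1(94.51) = 94.51
  B: 0 + 1(94.51) = 94.51
Total out = 267.6 + 94.51 + 94.51 = 456.6 mol.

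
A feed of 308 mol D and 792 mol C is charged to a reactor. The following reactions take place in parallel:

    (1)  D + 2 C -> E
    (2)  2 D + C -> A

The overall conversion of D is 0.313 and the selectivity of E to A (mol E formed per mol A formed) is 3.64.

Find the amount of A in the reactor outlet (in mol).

Conversion of D: D consumed = 0.313 × 308 = 96.4 mol = 1ξ₁ + 2ξ₂.
Selectivity: 1ξ₁ / (1ξ₂) = 3.64 → ξ₁ = 3.64 ξ₂.
Substitute: (1·3.64 + 2) ξ₂ = 96.4 → ξ₂ = 17.09 mol, ξ₁ = 62.22 mol.
Outlet amounts (n = n₀ + Σ ν·ξ):
  D: 308 − 1(62.22) − 2(17.09) = 211.6
  C: 792 − 2(62.22) − 1(17.09) = 650.5
  E: 0 + 1(62.22) = 62.22
  A: 0 + 1(17.09) = 17.09

17.1 mol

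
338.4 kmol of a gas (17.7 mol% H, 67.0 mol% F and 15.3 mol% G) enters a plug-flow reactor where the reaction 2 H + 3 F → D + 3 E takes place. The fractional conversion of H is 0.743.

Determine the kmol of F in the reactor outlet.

160 kmol

H reacted = 0.743 × 59.9 = 44.5 kmol; ν_H = −2, so ξ = 44.5/2 = 22.25 kmol.
Outlet amounts (n = n₀ + ν ξ):
  H: 59.9 − 2(22.25) = 15.39
  F: 226.7 − 3(22.25) = 160
  D: 0 + 1(22.25) = 22.25
  E: 0 + 3(22.25) = 66.75
  G: 51.78 (inert)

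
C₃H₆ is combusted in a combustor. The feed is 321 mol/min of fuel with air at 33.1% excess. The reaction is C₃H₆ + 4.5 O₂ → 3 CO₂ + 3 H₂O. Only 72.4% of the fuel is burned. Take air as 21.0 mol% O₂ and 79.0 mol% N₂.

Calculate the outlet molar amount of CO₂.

697 mol/min

Stoichiometric O₂ = 4.5 × 321 = 1444 mol/min; O₂ fed = 1444 × 1.331 = 1923 mol/min.
N₂ fed = 1923 × 79/21 = 7233 mol/min.
Fuel reacted = 0.724 × 321 → ξ = 232.4 mol/min.
Outlet (n = n₀ + ν ξ):
  C₃H₆: 321 − 1(232.4) = 88.6
  O₂: 1923 − 4.5(232.4) = 876.8
  N₂: 7233 (inert)
  CO₂: 0 + 3(232.4) = 697.2
  H₂O: 0 + 3(232.4) = 697.2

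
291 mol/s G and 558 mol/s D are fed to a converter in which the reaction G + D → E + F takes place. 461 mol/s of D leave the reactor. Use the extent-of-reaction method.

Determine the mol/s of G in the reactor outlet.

For D: n = n₀ − 1ξ → 461 = 558 − 1ξ, giving ξ = 97 mol/s.
Outlet amounts (n = n₀ + ν ξ):
  G: 291 − 1(97) = 194
  D: 558 − 1(97) = 461
  E: 0 + 1(97) = 97
  F: 0 + 1(97) = 97

194 mol/s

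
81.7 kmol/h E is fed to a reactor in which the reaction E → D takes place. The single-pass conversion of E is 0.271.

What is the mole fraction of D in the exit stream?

0.271

E reacted = 0.271 × 81.7 = 22.14 kmol/h; ν_E = −1, so ξ = 22.14/1 = 22.14 kmol/h.
Outlet amounts (n = n₀ + ν ξ):
  E: 81.7 − 1(22.14) = 59.56
  D: 0 + 1(22.14) = 22.14
Total out = 81.7 kmol/h; y_D = 22.14 / 81.7 = 0.271.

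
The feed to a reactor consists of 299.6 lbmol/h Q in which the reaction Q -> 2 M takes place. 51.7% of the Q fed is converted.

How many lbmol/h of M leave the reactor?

Q reacted = 0.517 × 299.6 = 154.9 lbmol/h; ν_Q = −1, so ξ = 154.9/1 = 154.9 lbmol/h.
Outlet amounts (n = n₀ + ν ξ):
  Q: 299.6 − 1(154.9) = 144.7
  M: 0 + 2(154.9) = 309.8

310 lbmol/h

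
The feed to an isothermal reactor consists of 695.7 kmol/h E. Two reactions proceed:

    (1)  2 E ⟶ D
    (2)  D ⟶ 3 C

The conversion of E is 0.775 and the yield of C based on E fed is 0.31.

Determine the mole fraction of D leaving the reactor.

0.347

Conversion of E: E consumed = 2ξ₁ = 0.775 × 695.7 → ξ₁ = 269.6 kmol/h.
Yield of C: 3ξ₂ / 695.7 = 0.31 → ξ₂ = 71.89 kmol/h.
Outlet amounts (n = n₀ + Σ ν·ξ):
  E: 695.7 − 2(269.6) = 156.5
  D: 0 + 1(269.6) − 1(71.89) = 197.7
  C: 0 + 3(71.89) = 215.7
Total out = 569.9 kmol/h; y_D = 197.7 / 569.9 = 0.3469.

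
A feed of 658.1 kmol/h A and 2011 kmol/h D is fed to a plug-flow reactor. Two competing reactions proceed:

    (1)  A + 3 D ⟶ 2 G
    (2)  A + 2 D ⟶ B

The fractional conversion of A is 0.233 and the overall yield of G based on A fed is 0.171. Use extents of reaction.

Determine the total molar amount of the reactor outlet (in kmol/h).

Yield of G: 2ξ₁ / 658.1 = 0.171 → ξ₁ = 56.27 kmol/h.
Conversion of A: 1ξ₁ + 1ξ₂ = 0.233 × 658.1 = 153.3 → ξ₂ = 97.07 kmol/h.
Outlet amounts (n = n₀ + Σ ν·ξ):
  A: 658.1 − 1(56.27) − 1(97.07) = 504.8
  D: 2011 − 3(56.27) − 2(97.07) = 1648
  G: 0 + 2(56.27) = 112.5
  B: 0 + 1(97.07) = 97.07
Total out = 504.8 + 1648 + 112.5 + 97.07 = 2362 kmol/h.

2360 kmol/h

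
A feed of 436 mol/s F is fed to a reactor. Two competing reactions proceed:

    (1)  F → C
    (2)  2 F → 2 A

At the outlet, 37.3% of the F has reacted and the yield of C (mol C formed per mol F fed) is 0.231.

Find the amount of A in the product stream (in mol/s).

61.9 mol/s

Yield of C: 1ξ₁ / 436 = 0.231 → ξ₁ = 100.7 mol/s.
Conversion of F: 1ξ₁ + 2ξ₂ = 0.373 × 436 = 162.6 → ξ₂ = 30.96 mol/s.
Outlet amounts (n = n₀ + Σ ν·ξ):
  F: 436 − 1(100.7) − 2(30.96) = 273.4
  C: 0 + 1(100.7) = 100.7
  A: 0 + 2(30.96) = 61.91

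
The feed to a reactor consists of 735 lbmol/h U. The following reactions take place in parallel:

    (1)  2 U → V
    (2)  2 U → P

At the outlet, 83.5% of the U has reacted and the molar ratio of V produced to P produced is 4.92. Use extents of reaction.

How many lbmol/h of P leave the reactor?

Conversion of U: U consumed = 0.835 × 735 = 613.7 lbmol/h = 2ξ₁ + 2ξ₂.
Selectivity: 1ξ₁ / (1ξ₂) = 4.92 → ξ₁ = 4.92 ξ₂.
Substitute: (2·4.92 + 2) ξ₂ = 613.7 → ξ₂ = 51.83 lbmol/h, ξ₁ = 255 lbmol/h.
Outlet amounts (n = n₀ + Σ ν·ξ):
  U: 735 − 2(255) − 2(51.83) = 121.3
  V: 0 + 1(255) = 255
  P: 0 + 1(51.83) = 51.83

51.8 lbmol/h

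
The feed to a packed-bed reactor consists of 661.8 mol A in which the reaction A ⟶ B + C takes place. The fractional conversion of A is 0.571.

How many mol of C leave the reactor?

A reacted = 0.571 × 661.8 = 377.9 mol; ν_A = −1, so ξ = 377.9/1 = 377.9 mol.
Outlet amounts (n = n₀ + ν ξ):
  A: 661.8 − 1(377.9) = 283.9
  B: 0 + 1(377.9) = 377.9
  C: 0 + 1(377.9) = 377.9

378 mol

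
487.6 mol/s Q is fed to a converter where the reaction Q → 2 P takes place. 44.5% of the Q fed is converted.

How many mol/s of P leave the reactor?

Q reacted = 0.445 × 487.6 = 217 mol/s; ν_Q = −1, so ξ = 217/1 = 217 mol/s.
Outlet amounts (n = n₀ + ν ξ):
  Q: 487.6 − 1(217) = 270.6
  P: 0 + 2(217) = 434

434 mol/s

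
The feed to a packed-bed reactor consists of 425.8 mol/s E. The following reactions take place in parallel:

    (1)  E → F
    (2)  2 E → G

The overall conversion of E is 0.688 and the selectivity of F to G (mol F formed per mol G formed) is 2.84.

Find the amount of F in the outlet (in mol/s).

Conversion of E: E consumed = 0.688 × 425.8 = 293 mol/s = 1ξ₁ + 2ξ₂.
Selectivity: 1ξ₁ / (1ξ₂) = 2.84 → ξ₁ = 2.84 ξ₂.
Substitute: (1·2.84 + 2) ξ₂ = 293 → ξ₂ = 60.53 mol/s, ξ₁ = 171.9 mol/s.
Outlet amounts (n = n₀ + Σ ν·ξ):
  E: 425.8 − 1(171.9) − 2(60.53) = 132.8
  F: 0 + 1(171.9) = 171.9
  G: 0 + 1(60.53) = 60.53

172 mol/s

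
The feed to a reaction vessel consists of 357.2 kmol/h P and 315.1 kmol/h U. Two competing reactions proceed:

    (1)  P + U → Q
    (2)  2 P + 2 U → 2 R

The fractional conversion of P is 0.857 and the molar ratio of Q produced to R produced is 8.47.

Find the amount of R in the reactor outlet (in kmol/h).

32.3 kmol/h

Conversion of P: P consumed = 0.857 × 357.2 = 306.1 kmol/h = 1ξ₁ + 2ξ₂.
Selectivity: 1ξ₁ / (2ξ₂) = 8.47 → ξ₁ = 16.94 ξ₂.
Substitute: (1·16.94 + 2) ξ₂ = 306.1 → ξ₂ = 16.16 kmol/h, ξ₁ = 273.8 kmol/h.
Outlet amounts (n = n₀ + Σ ν·ξ):
  P: 357.2 − 1(273.8) − 2(16.16) = 51.08
  U: 315.1 − 1(273.8) − 2(16.16) = 8.98
  Q: 0 + 1(273.8) = 273.8
  R: 0 + 2(16.16) = 32.33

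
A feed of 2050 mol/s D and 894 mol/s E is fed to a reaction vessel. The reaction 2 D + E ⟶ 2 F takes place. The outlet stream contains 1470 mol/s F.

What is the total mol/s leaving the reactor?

For F: n = n₀ + 2ξ → 1470 = 0 + 2ξ, giving ξ = 735 mol/s.
Outlet amounts (n = n₀ + ν ξ):
  D: 2050 − 2(735) = 580
  E: 894 − 1(735) = 159
  F: 0 + 2(735) = 1470
Total out = 580 + 159 + 1470 = 2209 mol/s.

2210 mol/s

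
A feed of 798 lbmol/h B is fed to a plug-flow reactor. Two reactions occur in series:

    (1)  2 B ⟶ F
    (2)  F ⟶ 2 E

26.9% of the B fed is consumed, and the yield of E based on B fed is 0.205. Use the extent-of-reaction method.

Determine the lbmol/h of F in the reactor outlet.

Conversion of B: B consumed = 2ξ₁ = 0.269 × 798 → ξ₁ = 107.3 lbmol/h.
Yield of E: 2ξ₂ / 798 = 0.205 → ξ₂ = 81.8 lbmol/h.
Outlet amounts (n = n₀ + Σ ν·ξ):
  B: 798 − 2(107.3) = 583.3
  F: 0 + 1(107.3) − 1(81.8) = 25.54
  E: 0 + 2(81.8) = 163.6

25.5 lbmol/h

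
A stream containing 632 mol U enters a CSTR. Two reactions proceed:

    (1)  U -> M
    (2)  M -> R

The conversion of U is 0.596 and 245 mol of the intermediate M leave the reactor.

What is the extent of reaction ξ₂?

ξ₂ = 132 mol

Conversion of U: U consumed = 1ξ₁ = 0.596 × 632 → ξ₁ = 376.7 mol.
M balance: n_M = 0 + 1ξ₁ − 1ξ₂ = 245 → ξ₂ = (1·376.7 − 245)/1 = 131.7 mol.
Outlet amounts (n = n₀ + Σ ν·ξ):
  U: 632 − 1(376.7) = 255.3
  M: 0 + 1(376.7) − 1(131.7) = 245
  R: 0 + 1(131.7) = 131.7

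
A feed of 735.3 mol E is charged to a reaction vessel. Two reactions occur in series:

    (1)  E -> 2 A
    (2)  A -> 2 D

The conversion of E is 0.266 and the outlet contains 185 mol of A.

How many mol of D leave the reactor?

412 mol

Conversion of E: E consumed = 1ξ₁ = 0.266 × 735.3 → ξ₁ = 195.6 mol.
A balance: n_A = 0 + 2ξ₁ − 1ξ₂ = 185 → ξ₂ = (2·195.6 − 185)/1 = 206.2 mol.
Outlet amounts (n = n₀ + Σ ν·ξ):
  E: 735.3 − 1(195.6) = 539.7
  A: 0 + 2(195.6) − 1(206.2) = 185
  D: 0 + 2(206.2) = 412.4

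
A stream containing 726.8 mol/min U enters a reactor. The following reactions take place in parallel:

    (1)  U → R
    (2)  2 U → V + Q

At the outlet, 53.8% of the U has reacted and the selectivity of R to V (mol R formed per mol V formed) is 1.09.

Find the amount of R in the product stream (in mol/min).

138 mol/min

Conversion of U: U consumed = 0.538 × 726.8 = 391 mol/min = 1ξ₁ + 2ξ₂.
Selectivity: 1ξ₁ / (1ξ₂) = 1.09 → ξ₁ = 1.09 ξ₂.
Substitute: (1·1.09 + 2) ξ₂ = 391 → ξ₂ = 126.5 mol/min, ξ₁ = 137.9 mol/min.
Outlet amounts (n = n₀ + Σ ν·ξ):
  U: 726.8 − 1(137.9) − 2(126.5) = 335.8
  R: 0 + 1(137.9) = 137.9
  V: 0 + 1(126.5) = 126.5
  Q: 0 + 1(126.5) = 126.5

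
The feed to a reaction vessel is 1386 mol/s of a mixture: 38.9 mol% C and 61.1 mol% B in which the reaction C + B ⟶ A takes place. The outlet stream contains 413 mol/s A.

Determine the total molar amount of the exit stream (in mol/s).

973 mol/s

For A: n = n₀ + 1ξ → 413 = 0 + 1ξ, giving ξ = 413 mol/s.
Outlet amounts (n = n₀ + ν ξ):
  C: 539.2 − 1(413) = 126.2
  B: 846.8 − 1(413) = 433.8
  A: 0 + 1(413) = 413
Total out = 126.2 + 433.8 + 413 = 973 mol/s.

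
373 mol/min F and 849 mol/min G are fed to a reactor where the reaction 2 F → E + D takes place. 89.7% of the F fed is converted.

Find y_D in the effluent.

F reacted = 0.897 × 373 = 334.6 mol/min; ν_F = −2, so ξ = 334.6/2 = 167.3 mol/min.
Outlet amounts (n = n₀ + ν ξ):
  F: 373 − 2(167.3) = 38.42
  E: 0 + 1(167.3) = 167.3
  D: 0 + 1(167.3) = 167.3
  G: 849 (inert)
Total out = 1222 mol/min; y_D = 167.3 / 1222 = 0.1369.

0.137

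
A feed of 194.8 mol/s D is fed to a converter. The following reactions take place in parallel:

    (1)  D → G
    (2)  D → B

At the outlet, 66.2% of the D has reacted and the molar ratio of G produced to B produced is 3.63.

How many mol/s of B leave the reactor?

Conversion of D: D consumed = 0.662 × 194.8 = 129 mol/s = 1ξ₁ + 1ξ₂.
Selectivity: 1ξ₁ / (1ξ₂) = 3.63 → ξ₁ = 3.63 ξ₂.
Substitute: (1·3.63 + 1) ξ₂ = 129 → ξ₂ = 27.85 mol/s, ξ₁ = 101.1 mol/s.
Outlet amounts (n = n₀ + Σ ν·ξ):
  D: 194.8 − 1(101.1) − 1(27.85) = 65.84
  G: 0 + 1(101.1) = 101.1
  B: 0 + 1(27.85) = 27.85

27.9 mol/s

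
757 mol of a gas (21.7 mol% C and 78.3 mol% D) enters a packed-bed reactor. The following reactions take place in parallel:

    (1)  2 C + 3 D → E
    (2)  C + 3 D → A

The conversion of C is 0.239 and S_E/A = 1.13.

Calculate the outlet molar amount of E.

Conversion of C: C consumed = 0.239 × 164.3 = 39.26 mol = 2ξ₁ + 1ξ₂.
Selectivity: 1ξ₁ / (1ξ₂) = 1.13 → ξ₁ = 1.13 ξ₂.
Substitute: (2·1.13 + 1) ξ₂ = 39.26 → ξ₂ = 12.04 mol, ξ₁ = 13.61 mol.
Outlet amounts (n = n₀ + Σ ν·ξ):
  C: 164.3 − 2(13.61) − 1(12.04) = 125
  D: 592.7 − 3(13.61) − 3(12.04) = 515.8
  E: 0 + 1(13.61) = 13.61
  A: 0 + 1(12.04) = 12.04

13.6 mol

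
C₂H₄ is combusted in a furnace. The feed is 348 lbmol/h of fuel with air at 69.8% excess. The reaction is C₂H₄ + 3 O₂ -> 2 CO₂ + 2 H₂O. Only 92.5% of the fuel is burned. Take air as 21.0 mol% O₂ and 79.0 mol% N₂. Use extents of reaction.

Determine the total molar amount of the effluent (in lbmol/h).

8790 lbmol/h

Stoichiometric O₂ = 3 × 348 = 1044 lbmol/h; O₂ fed = 1044 × 1.698 = 1773 lbmol/h.
N₂ fed = 1773 × 79/21 = 6669 lbmol/h.
Fuel reacted = 0.925 × 348 → ξ = 321.9 lbmol/h.
Outlet (n = n₀ + ν ξ):
  C₂H₄: 348 − 1(321.9) = 26.1
  O₂: 1773 − 3(321.9) = 807
  N₂: 6669 (inert)
  CO₂: 0 + 2(321.9) = 643.8
  H₂O: 0 + 2(321.9) = 643.8
Total out = 26.1 + 807 + 6669 + 643.8 + 643.8 = 8789 lbmol/h.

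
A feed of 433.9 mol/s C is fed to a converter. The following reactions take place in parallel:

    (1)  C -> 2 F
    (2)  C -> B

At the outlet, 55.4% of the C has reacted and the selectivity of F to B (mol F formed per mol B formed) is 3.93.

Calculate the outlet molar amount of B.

Conversion of C: C consumed = 0.554 × 433.9 = 240.4 mol/s = 1ξ₁ + 1ξ₂.
Selectivity: 2ξ₁ / (1ξ₂) = 3.93 → ξ₁ = 1.965 ξ₂.
Substitute: (1·1.965 + 1) ξ₂ = 240.4 → ξ₂ = 81.07 mol/s, ξ₁ = 159.3 mol/s.
Outlet amounts (n = n₀ + Σ ν·ξ):
  C: 433.9 − 1(159.3) − 1(81.07) = 193.5
  F: 0 + 2(159.3) = 318.6
  B: 0 + 1(81.07) = 81.07

81.1 mol/s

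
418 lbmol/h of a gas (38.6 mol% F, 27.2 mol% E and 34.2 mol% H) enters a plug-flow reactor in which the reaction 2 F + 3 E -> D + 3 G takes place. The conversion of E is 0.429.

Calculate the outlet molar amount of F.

E reacted = 0.429 × 113.7 = 48.78 lbmol/h; ν_E = −3, so ξ = 48.78/3 = 16.26 lbmol/h.
Outlet amounts (n = n₀ + ν ξ):
  F: 161.3 − 2(16.26) = 128.8
  E: 113.7 − 3(16.26) = 64.92
  D: 0 + 1(16.26) = 16.26
  G: 0 + 3(16.26) = 48.78
  H: 143 (inert)

129 lbmol/h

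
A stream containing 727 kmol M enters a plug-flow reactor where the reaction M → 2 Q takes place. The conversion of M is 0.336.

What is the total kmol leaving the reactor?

M reacted = 0.336 × 727 = 244.3 kmol; ν_M = −1, so ξ = 244.3/1 = 244.3 kmol.
Outlet amounts (n = n₀ + ν ξ):
  M: 727 − 1(244.3) = 482.7
  Q: 0 + 2(244.3) = 488.5
Total out = 482.7 + 488.5 = 971.3 kmol.

971 kmol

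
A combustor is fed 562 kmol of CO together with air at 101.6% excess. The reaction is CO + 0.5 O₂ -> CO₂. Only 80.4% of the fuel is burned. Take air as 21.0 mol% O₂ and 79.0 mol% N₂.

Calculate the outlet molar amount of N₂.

2130 kmol

Stoichiometric O₂ = 0.5 × 562 = 281 kmol; O₂ fed = 281 × 2.016 = 566.5 kmol.
N₂ fed = 566.5 × 79/21 = 2131 kmol.
Fuel reacted = 0.804 × 562 → ξ = 451.8 kmol.
Outlet (n = n₀ + ν ξ):
  CO: 562 − 1(451.8) = 110.2
  O₂: 566.5 − 0.5(451.8) = 340.6
  N₂: 2131 (inert)
  CO₂: 0 + 1(451.8) = 451.8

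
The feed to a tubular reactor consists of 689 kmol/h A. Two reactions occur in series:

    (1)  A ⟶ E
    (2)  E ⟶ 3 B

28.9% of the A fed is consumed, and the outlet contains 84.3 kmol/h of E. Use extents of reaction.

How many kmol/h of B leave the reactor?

344 kmol/h

Conversion of A: A consumed = 1ξ₁ = 0.289 × 689 → ξ₁ = 199.1 kmol/h.
E balance: n_E = 0 + 1ξ₁ − 1ξ₂ = 84.3 → ξ₂ = (1·199.1 − 84.3)/1 = 114.8 kmol/h.
Outlet amounts (n = n₀ + Σ ν·ξ):
  A: 689 − 1(199.1) = 489.9
  E: 0 + 1(199.1) − 1(114.8) = 84.3
  B: 0 + 3(114.8) = 344.5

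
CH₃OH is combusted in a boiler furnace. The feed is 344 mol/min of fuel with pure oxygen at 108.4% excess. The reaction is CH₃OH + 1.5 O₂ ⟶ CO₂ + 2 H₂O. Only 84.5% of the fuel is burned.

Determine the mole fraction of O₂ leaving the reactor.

Stoichiometric O₂ = 1.5 × 344 = 516 mol/min; O₂ fed = 516 × 2.084 = 1075 mol/min.
Fuel reacted = 0.845 × 344 → ξ = 290.7 mol/min.
Outlet (n = n₀ + ν ξ):
  CH₃OH: 344 − 1(290.7) = 53.32
  O₂: 1075 − 1.5(290.7) = 639.3
  CO₂: 0 + 1(290.7) = 290.7
  H₂O: 0 + 2(290.7) = 581.4
Total out = 1565 mol/min; y_O₂ = 639.3 / 1565 = 0.4086.

0.409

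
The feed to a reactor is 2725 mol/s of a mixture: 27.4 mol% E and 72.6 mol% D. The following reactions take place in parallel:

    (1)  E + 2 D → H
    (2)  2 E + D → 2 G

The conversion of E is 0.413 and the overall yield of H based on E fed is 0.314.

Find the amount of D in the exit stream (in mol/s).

1470 mol/s

Yield of H: 1ξ₁ / 746.6 = 0.314 → ξ₁ = 234.4 mol/s.
Conversion of E: 1ξ₁ + 2ξ₂ = 0.413 × 746.6 = 308.4 → ξ₂ = 36.96 mol/s.
Outlet amounts (n = n₀ + Σ ν·ξ):
  E: 746.6 − 1(234.4) − 2(36.96) = 438.3
  D: 1978 − 2(234.4) − 1(36.96) = 1472
  H: 0 + 1(234.4) = 234.4
  G: 0 + 2(36.96) = 73.92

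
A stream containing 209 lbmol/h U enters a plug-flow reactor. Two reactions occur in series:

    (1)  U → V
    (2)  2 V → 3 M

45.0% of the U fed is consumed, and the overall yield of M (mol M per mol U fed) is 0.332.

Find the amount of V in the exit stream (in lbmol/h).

Conversion of U: U consumed = 1ξ₁ = 0.45 × 209 → ξ₁ = 94.05 lbmol/h.
Yield of M: 3ξ₂ / 209 = 0.332 → ξ₂ = 23.13 lbmol/h.
Outlet amounts (n = n₀ + Σ ν·ξ):
  U: 209 − 1(94.05) = 115
  V: 0 + 1(94.05) − 2(23.13) = 47.79
  M: 0 + 3(23.13) = 69.39

47.8 lbmol/h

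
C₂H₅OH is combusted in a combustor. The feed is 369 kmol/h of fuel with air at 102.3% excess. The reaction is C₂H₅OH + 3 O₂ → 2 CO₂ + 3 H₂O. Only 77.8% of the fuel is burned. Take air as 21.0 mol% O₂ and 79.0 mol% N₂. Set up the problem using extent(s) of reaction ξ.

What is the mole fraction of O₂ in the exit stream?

Stoichiometric O₂ = 3 × 369 = 1107 kmol/h; O₂ fed = 1107 × 2.023 = 2239 kmol/h.
N₂ fed = 2239 × 79/21 = 8425 kmol/h.
Fuel reacted = 0.778 × 369 → ξ = 287.1 kmol/h.
Outlet (n = n₀ + ν ξ):
  C₂H₅OH: 369 − 1(287.1) = 81.92
  O₂: 2239 − 3(287.1) = 1378
  N₂: 8425 (inert)
  CO₂: 0 + 2(287.1) = 574.2
  H₂O: 0 + 3(287.1) = 861.2
Total out = 11320 kmol/h; y_O₂ = 1378 / 11320 = 0.1217.

0.122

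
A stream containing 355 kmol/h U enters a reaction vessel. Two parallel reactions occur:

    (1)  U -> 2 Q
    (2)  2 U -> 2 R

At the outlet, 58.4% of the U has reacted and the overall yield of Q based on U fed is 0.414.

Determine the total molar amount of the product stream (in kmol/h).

428 kmol/h

Yield of Q: 2ξ₁ / 355 = 0.414 → ξ₁ = 73.48 kmol/h.
Conversion of U: 1ξ₁ + 2ξ₂ = 0.584 × 355 = 207.3 → ξ₂ = 66.92 kmol/h.
Outlet amounts (n = n₀ + Σ ν·ξ):
  U: 355 − 1(73.48) − 2(66.92) = 147.7
  Q: 0 + 2(73.48) = 147
  R: 0 + 2(66.92) = 133.8
Total out = 147.7 + 147 + 133.8 = 428.5 kmol/h.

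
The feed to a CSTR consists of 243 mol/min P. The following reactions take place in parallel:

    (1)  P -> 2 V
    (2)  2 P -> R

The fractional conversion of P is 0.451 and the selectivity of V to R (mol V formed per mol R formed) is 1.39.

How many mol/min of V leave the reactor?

56.5 mol/min

Conversion of P: P consumed = 0.451 × 243 = 109.6 mol/min = 1ξ₁ + 2ξ₂.
Selectivity: 2ξ₁ / (1ξ₂) = 1.39 → ξ₁ = 0.695 ξ₂.
Substitute: (1·0.695 + 2) ξ₂ = 109.6 → ξ₂ = 40.67 mol/min, ξ₁ = 28.26 mol/min.
Outlet amounts (n = n₀ + Σ ν·ξ):
  P: 243 − 1(28.26) − 2(40.67) = 133.4
  V: 0 + 2(28.26) = 56.52
  R: 0 + 1(40.67) = 40.67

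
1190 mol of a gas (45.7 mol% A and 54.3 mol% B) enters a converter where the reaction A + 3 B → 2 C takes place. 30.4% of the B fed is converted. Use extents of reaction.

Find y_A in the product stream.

0.452

B reacted = 0.304 × 646.2 = 196.4 mol; ν_B = −3, so ξ = 196.4/3 = 65.48 mol.
Outlet amounts (n = n₀ + ν ξ):
  A: 543.8 − 1(65.48) = 478.4
  B: 646.2 − 3(65.48) = 449.7
  C: 0 + 2(65.48) = 131
Total out = 1059 mol; y_A = 478.4 / 1059 = 0.4517.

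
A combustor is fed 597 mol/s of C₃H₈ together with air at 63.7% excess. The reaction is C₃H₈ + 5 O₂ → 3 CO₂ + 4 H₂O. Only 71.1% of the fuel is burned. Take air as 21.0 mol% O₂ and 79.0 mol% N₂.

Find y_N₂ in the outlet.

0.757

Stoichiometric O₂ = 5 × 597 = 2985 mol/s; O₂ fed = 2985 × 1.637 = 4886 mol/s.
N₂ fed = 4886 × 79/21 = 18380 mol/s.
Fuel reacted = 0.711 × 597 → ξ = 424.5 mol/s.
Outlet (n = n₀ + ν ξ):
  C₃H₈: 597 − 1(424.5) = 172.5
  O₂: 4886 − 5(424.5) = 2764
  N₂: 18380 (inert)
  CO₂: 0 + 3(424.5) = 1273
  H₂O: 0 + 4(424.5) = 1698
Total out = 24290 mol/s; y_N₂ = 18380 / 24290 = 0.7568.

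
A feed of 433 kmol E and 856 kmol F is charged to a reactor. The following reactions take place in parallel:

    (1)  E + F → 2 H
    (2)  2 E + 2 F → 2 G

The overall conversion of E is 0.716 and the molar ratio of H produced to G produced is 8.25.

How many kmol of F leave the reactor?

546 kmol

Conversion of E: E consumed = 0.716 × 433 = 310 kmol = 1ξ₁ + 2ξ₂.
Selectivity: 2ξ₁ / (2ξ₂) = 8.25 → ξ₁ = 8.25 ξ₂.
Substitute: (1·8.25 + 2) ξ₂ = 310 → ξ₂ = 30.25 kmol, ξ₁ = 249.5 kmol.
Outlet amounts (n = n₀ + Σ ν·ξ):
  E: 433 − 1(249.5) − 2(30.25) = 123
  F: 856 − 1(249.5) − 2(30.25) = 546
  H: 0 + 2(249.5) = 499.1
  G: 0 + 2(30.25) = 60.49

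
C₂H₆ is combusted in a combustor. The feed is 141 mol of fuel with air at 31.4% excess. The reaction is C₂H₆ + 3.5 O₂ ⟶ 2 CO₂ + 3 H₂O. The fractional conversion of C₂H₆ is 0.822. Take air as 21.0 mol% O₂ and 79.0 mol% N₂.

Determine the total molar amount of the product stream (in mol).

3290 mol

Stoichiometric O₂ = 3.5 × 141 = 493.5 mol; O₂ fed = 493.5 × 1.314 = 648.5 mol.
N₂ fed = 648.5 × 79/21 = 2439 mol.
Fuel reacted = 0.822 × 141 → ξ = 115.9 mol.
Outlet (n = n₀ + ν ξ):
  C₂H₆: 141 − 1(115.9) = 25.1
  O₂: 648.5 − 3.5(115.9) = 242.8
  N₂: 2439 (inert)
  CO₂: 0 + 2(115.9) = 231.8
  H₂O: 0 + 3(115.9) = 347.7
Total out = 25.1 + 242.8 + 2439 + 231.8 + 347.7 = 3287 mol.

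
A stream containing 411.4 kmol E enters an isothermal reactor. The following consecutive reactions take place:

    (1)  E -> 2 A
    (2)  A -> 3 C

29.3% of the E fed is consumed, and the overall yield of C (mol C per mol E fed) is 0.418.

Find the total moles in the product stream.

647 kmol

Conversion of E: E consumed = 1ξ₁ = 0.293 × 411.4 → ξ₁ = 120.5 kmol.
Yield of C: 3ξ₂ / 411.4 = 0.418 → ξ₂ = 57.32 kmol.
Outlet amounts (n = n₀ + Σ ν·ξ):
  E: 411.4 − 1(120.5) = 290.9
  A: 0 + 2(120.5) − 1(57.32) = 183.8
  C: 0 + 3(57.32) = 172
Total out = 290.9 + 183.8 + 172 = 646.6 kmol.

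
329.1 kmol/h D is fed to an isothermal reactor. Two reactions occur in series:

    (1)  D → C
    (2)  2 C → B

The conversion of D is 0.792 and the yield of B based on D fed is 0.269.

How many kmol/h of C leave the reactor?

Conversion of D: D consumed = 1ξ₁ = 0.792 × 329.1 → ξ₁ = 260.6 kmol/h.
Yield of B: 1ξ₂ / 329.1 = 0.269 → ξ₂ = 88.53 kmol/h.
Outlet amounts (n = n₀ + Σ ν·ξ):
  D: 329.1 − 1(260.6) = 68.45
  C: 0 + 1(260.6) − 2(88.53) = 83.59
  B: 0 + 1(88.53) = 88.53

83.6 kmol/h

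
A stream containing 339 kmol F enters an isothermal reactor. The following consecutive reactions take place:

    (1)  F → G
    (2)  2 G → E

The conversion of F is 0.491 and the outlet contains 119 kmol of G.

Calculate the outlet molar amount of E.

Conversion of F: F consumed = 1ξ₁ = 0.491 × 339 → ξ₁ = 166.4 kmol.
G balance: n_G = 0 + 1ξ₁ − 2ξ₂ = 119 → ξ₂ = (1·166.4 − 119)/2 = 23.72 kmol.
Outlet amounts (n = n₀ + Σ ν·ξ):
  F: 339 − 1(166.4) = 172.6
  G: 0 + 1(166.4) − 2(23.72) = 119
  E: 0 + 1(23.72) = 23.72

23.7 kmol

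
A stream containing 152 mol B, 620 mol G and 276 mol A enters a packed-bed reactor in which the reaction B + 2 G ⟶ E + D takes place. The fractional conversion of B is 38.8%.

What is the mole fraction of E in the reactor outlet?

0.0596

B reacted = 0.388 × 152 = 58.98 mol; ν_B = −1, so ξ = 58.98/1 = 58.98 mol.
Outlet amounts (n = n₀ + ν ξ):
  B: 152 − 1(58.98) = 93.02
  G: 620 − 2(58.98) = 502
  E: 0 + 1(58.98) = 58.98
  D: 0 + 1(58.98) = 58.98
  A: 276 (inert)
Total out = 989 mol; y_E = 58.98 / 989 = 0.05963.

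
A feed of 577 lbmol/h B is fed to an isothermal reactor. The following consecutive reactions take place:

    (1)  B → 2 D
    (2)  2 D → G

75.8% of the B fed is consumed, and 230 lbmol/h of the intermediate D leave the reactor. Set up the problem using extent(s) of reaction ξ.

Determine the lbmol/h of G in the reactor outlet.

Conversion of B: B consumed = 1ξ₁ = 0.758 × 577 → ξ₁ = 437.4 lbmol/h.
D balance: n_D = 0 + 2ξ₁ − 2ξ₂ = 230 → ξ₂ = (2·437.4 − 230)/2 = 322.4 lbmol/h.
Outlet amounts (n = n₀ + Σ ν·ξ):
  B: 577 − 1(437.4) = 139.6
  D: 0 + 2(437.4) − 2(322.4) = 230
  G: 0 + 1(322.4) = 322.4

322 lbmol/h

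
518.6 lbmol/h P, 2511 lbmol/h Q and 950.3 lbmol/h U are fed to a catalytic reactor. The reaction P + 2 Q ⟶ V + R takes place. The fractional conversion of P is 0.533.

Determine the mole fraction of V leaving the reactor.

0.0746

P reacted = 0.533 × 518.6 = 276.4 lbmol/h; ν_P = −1, so ξ = 276.4/1 = 276.4 lbmol/h.
Outlet amounts (n = n₀ + ν ξ):
  P: 518.6 − 1(276.4) = 242.2
  Q: 2511 − 2(276.4) = 1958
  V: 0 + 1(276.4) = 276.4
  R: 0 + 1(276.4) = 276.4
  U: 950.3 (inert)
Total out = 3703 lbmol/h; y_V = 276.4 / 3703 = 0.07464.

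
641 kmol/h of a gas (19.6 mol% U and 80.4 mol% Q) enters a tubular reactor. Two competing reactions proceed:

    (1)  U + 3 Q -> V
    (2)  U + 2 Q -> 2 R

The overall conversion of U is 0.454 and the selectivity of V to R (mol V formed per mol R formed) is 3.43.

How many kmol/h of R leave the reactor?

Conversion of U: U consumed = 0.454 × 125.6 = 57.04 kmol/h = 1ξ₁ + 1ξ₂.
Selectivity: 1ξ₁ / (2ξ₂) = 3.43 → ξ₁ = 6.86 ξ₂.
Substitute: (1·6.86 + 1) ξ₂ = 57.04 → ξ₂ = 7.257 kmol/h, ξ₁ = 49.78 kmol/h.
Outlet amounts (n = n₀ + Σ ν·ξ):
  U: 125.6 − 1(49.78) − 1(7.257) = 68.6
  Q: 515.4 − 3(49.78) − 2(7.257) = 351.5
  V: 0 + 1(49.78) = 49.78
  R: 0 + 2(7.257) = 14.51

14.5 kmol/h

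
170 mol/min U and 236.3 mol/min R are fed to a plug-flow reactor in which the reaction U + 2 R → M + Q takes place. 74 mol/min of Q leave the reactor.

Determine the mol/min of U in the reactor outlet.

96 mol/min

For Q: n = n₀ + 1ξ → 74 = 0 + 1ξ, giving ξ = 74 mol/min.
Outlet amounts (n = n₀ + ν ξ):
  U: 170 − 1(74) = 96
  R: 236.3 − 2(74) = 88.3
  M: 0 + 1(74) = 74
  Q: 0 + 1(74) = 74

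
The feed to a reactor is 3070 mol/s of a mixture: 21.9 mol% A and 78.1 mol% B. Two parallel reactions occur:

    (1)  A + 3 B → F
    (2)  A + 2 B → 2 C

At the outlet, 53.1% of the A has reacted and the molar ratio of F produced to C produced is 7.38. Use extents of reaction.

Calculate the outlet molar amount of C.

Conversion of A: A consumed = 0.531 × 672.3 = 357 mol/s = 1ξ₁ + 1ξ₂.
Selectivity: 1ξ₁ / (2ξ₂) = 7.38 → ξ₁ = 14.76 ξ₂.
Substitute: (1·14.76 + 1) ξ₂ = 357 → ξ₂ = 22.65 mol/s, ξ₁ = 334.4 mol/s.
Outlet amounts (n = n₀ + Σ ν·ξ):
  A: 672.3 − 1(334.4) − 1(22.65) = 315.3
  B: 2398 − 3(334.4) − 2(22.65) = 1349
  F: 0 + 1(334.4) = 334.4
  C: 0 + 2(22.65) = 45.31

45.3 mol/s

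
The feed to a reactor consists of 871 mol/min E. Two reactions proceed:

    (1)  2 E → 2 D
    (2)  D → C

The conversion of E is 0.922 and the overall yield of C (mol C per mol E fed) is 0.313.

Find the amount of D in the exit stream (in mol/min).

530 mol/min

Conversion of E: E consumed = 2ξ₁ = 0.922 × 871 → ξ₁ = 401.5 mol/min.
Yield of C: 1ξ₂ / 871 = 0.313 → ξ₂ = 272.6 mol/min.
Outlet amounts (n = n₀ + Σ ν·ξ):
  E: 871 − 2(401.5) = 67.94
  D: 0 + 2(401.5) − 1(272.6) = 530.4
  C: 0 + 1(272.6) = 272.6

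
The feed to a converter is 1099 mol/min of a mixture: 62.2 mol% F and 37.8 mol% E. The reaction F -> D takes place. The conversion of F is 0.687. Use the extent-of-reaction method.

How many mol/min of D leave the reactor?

F reacted = 0.687 × 683.6 = 469.6 mol/min; ν_F = −1, so ξ = 469.6/1 = 469.6 mol/min.
Outlet amounts (n = n₀ + ν ξ):
  F: 683.6 − 1(469.6) = 214
  D: 0 + 1(469.6) = 469.6
  E: 415.4 (inert)

470 mol/min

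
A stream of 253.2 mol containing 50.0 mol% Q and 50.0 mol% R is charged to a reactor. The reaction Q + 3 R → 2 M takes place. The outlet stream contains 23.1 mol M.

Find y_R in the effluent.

0.4

For M: n = n₀ + 2ξ → 23.1 = 0 + 2ξ, giving ξ = 11.55 mol.
Outlet amounts (n = n₀ + ν ξ):
  Q: 126.6 − 1(11.55) = 115
  R: 126.6 − 3(11.55) = 91.95
  M: 0 + 2(11.55) = 23.1
Total out = 230.1 mol; y_R = 91.95 / 230.1 = 0.3996.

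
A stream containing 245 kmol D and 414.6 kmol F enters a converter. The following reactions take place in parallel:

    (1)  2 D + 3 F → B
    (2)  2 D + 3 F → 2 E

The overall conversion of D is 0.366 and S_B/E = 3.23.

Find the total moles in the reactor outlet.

486 kmol

Conversion of D: D consumed = 0.366 × 245 = 89.67 kmol = 2ξ₁ + 2ξ₂.
Selectivity: 1ξ₁ / (2ξ₂) = 3.23 → ξ₁ = 6.46 ξ₂.
Substitute: (2·6.46 + 2) ξ₂ = 89.67 → ξ₂ = 6.01 kmol, ξ₁ = 38.82 kmol.
Outlet amounts (n = n₀ + Σ ν·ξ):
  D: 245 − 2(38.82) − 2(6.01) = 155.3
  F: 414.6 − 3(38.82) − 3(6.01) = 280.1
  B: 0 + 1(38.82) = 38.82
  E: 0 + 2(6.01) = 12.02
Total out = 155.3 + 280.1 + 38.82 + 12.02 = 486.3 kmol.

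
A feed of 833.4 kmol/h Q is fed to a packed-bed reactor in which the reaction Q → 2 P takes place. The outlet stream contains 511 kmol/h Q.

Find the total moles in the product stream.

1160 kmol/h

For Q: n = n₀ − 1ξ → 511 = 833.4 − 1ξ, giving ξ = 322.4 kmol/h.
Outlet amounts (n = n₀ + ν ξ):
  Q: 833.4 − 1(322.4) = 511
  P: 0 + 2(322.4) = 644.8
Total out = 511 + 644.8 = 1156 kmol/h.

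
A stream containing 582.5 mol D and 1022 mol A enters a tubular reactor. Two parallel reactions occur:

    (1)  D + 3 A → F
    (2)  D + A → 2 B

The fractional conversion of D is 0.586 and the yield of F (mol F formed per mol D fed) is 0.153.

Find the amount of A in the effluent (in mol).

502 mol

Yield of F: 1ξ₁ / 582.5 = 0.153 → ξ₁ = 89.12 mol.
Conversion of D: 1ξ₁ + 1ξ₂ = 0.586 × 582.5 = 341.3 → ξ₂ = 252.2 mol.
Outlet amounts (n = n₀ + Σ ν·ξ):
  D: 582.5 − 1(89.12) − 1(252.2) = 241.2
  A: 1022 − 3(89.12) − 1(252.2) = 502.4
  F: 0 + 1(89.12) = 89.12
  B: 0 + 2(252.2) = 504.4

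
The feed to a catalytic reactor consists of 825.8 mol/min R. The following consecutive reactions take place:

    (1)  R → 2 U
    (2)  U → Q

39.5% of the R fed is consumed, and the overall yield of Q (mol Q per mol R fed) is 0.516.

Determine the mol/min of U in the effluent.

226 mol/min

Conversion of R: R consumed = 1ξ₁ = 0.395 × 825.8 → ξ₁ = 326.2 mol/min.
Yield of Q: 1ξ₂ / 825.8 = 0.516 → ξ₂ = 426.1 mol/min.
Outlet amounts (n = n₀ + Σ ν·ξ):
  R: 825.8 − 1(326.2) = 499.6
  U: 0 + 2(326.2) − 1(426.1) = 226.3
  Q: 0 + 1(426.1) = 426.1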